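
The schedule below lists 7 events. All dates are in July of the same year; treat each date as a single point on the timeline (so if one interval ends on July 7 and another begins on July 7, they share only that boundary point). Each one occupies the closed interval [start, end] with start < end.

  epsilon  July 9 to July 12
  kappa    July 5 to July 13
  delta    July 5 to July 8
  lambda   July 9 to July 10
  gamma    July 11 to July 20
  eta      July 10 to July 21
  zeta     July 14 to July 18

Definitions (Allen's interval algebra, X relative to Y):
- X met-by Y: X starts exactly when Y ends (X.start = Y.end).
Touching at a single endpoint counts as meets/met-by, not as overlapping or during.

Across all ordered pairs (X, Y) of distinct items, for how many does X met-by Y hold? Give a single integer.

1

Checking all 42 ordered pairs for relation 'met-by'; matching pairs in alphabetical order:
(eta, lambda): eta met-by lambda ✓
Count: 1.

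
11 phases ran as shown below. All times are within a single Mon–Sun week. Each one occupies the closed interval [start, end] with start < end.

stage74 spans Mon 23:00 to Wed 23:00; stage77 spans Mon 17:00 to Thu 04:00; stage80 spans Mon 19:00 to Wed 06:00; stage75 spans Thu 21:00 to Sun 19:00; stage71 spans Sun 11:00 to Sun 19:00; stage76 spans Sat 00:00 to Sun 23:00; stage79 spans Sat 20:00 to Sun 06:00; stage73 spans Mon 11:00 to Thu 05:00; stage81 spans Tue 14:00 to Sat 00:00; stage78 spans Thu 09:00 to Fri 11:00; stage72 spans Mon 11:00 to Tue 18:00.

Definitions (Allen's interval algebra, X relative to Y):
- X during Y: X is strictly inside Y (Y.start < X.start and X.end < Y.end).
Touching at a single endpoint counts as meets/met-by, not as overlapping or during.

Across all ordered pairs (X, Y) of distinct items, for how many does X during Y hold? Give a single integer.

Checking all 110 ordered pairs for relation 'during'; matching pairs in alphabetical order:
(stage71, stage76): stage71 during stage76 ✓
(stage74, stage73): stage74 during stage73 ✓
(stage74, stage77): stage74 during stage77 ✓
(stage77, stage73): stage77 during stage73 ✓
(stage78, stage81): stage78 during stage81 ✓
(stage79, stage75): stage79 during stage75 ✓
(stage79, stage76): stage79 during stage76 ✓
(stage80, stage73): stage80 during stage73 ✓
(stage80, stage77): stage80 during stage77 ✓
Count: 9.

9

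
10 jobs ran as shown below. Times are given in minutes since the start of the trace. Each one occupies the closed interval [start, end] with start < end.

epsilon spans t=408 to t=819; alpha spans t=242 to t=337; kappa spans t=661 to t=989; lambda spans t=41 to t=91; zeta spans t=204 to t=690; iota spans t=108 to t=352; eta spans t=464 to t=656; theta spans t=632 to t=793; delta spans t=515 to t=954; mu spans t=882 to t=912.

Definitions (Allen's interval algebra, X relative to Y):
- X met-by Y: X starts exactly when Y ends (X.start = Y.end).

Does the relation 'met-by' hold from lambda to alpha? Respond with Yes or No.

lambda = [t=41, t=91], alpha = [t=242, t=337].
Actual relation of lambda to alpha: before.
Asked whether 'met-by' holds → No.

No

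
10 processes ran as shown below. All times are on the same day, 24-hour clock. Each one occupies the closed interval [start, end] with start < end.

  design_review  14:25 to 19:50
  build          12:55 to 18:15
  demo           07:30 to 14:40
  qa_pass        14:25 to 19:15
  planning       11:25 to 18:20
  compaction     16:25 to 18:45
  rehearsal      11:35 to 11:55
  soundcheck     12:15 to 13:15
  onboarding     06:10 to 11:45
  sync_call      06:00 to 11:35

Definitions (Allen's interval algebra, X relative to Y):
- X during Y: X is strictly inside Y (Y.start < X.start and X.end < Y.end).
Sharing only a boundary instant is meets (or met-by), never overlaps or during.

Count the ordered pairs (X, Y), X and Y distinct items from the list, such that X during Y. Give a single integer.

Checking all 90 ordered pairs for relation 'during'; matching pairs in alphabetical order:
(build, planning): build during planning ✓
(compaction, design_review): compaction during design_review ✓
(compaction, qa_pass): compaction during qa_pass ✓
(rehearsal, demo): rehearsal during demo ✓
(rehearsal, planning): rehearsal during planning ✓
(soundcheck, demo): soundcheck during demo ✓
(soundcheck, planning): soundcheck during planning ✓
Count: 7.

7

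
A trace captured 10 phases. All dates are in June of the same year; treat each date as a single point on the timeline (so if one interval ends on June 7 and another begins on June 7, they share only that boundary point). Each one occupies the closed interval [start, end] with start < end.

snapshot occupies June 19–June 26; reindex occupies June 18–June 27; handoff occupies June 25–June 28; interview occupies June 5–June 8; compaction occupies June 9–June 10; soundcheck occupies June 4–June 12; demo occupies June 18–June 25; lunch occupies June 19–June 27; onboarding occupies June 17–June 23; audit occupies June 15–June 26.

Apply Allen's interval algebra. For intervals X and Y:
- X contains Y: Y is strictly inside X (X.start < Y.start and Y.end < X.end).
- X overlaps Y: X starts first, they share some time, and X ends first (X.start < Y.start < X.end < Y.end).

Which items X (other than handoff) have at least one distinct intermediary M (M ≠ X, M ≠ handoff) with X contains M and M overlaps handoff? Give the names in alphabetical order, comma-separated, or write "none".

reindex

Target handoff = [June 25, June 28].
Intermediaries M with M overlaps handoff: audit, lunch, reindex, snapshot.
Via audit — items with X contains audit: none.
Via lunch — items with X contains lunch: none.
Via reindex — items with X contains reindex: none.
Via snapshot — items with X contains snapshot: reindex.
Union: reindex.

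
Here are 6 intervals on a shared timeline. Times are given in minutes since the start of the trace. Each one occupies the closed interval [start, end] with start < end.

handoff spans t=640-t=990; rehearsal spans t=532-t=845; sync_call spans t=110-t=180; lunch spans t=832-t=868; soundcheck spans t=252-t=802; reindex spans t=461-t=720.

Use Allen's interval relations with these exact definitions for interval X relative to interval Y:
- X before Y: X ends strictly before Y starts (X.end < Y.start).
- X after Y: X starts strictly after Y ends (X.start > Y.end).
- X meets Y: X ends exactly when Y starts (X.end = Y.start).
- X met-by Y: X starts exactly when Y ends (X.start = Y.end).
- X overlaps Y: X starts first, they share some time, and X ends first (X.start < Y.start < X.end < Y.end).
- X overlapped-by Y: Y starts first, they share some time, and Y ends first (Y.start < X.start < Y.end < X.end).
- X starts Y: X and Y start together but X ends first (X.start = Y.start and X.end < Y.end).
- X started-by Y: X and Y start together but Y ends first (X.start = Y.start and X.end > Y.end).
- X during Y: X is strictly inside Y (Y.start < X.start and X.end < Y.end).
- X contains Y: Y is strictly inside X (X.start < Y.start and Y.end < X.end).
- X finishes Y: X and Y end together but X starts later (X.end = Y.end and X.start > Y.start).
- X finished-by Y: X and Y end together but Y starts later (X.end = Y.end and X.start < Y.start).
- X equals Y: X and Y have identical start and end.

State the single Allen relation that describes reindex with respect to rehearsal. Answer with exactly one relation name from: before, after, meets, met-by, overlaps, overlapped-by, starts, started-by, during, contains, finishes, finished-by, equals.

reindex = [t=461, t=720]; rehearsal = [t=532, t=845].
Compare endpoints: reindex.start < rehearsal.start, reindex.start < rehearsal.end, reindex.end > rehearsal.start, reindex.end < rehearsal.end.
That pattern is 'overlaps'.

overlaps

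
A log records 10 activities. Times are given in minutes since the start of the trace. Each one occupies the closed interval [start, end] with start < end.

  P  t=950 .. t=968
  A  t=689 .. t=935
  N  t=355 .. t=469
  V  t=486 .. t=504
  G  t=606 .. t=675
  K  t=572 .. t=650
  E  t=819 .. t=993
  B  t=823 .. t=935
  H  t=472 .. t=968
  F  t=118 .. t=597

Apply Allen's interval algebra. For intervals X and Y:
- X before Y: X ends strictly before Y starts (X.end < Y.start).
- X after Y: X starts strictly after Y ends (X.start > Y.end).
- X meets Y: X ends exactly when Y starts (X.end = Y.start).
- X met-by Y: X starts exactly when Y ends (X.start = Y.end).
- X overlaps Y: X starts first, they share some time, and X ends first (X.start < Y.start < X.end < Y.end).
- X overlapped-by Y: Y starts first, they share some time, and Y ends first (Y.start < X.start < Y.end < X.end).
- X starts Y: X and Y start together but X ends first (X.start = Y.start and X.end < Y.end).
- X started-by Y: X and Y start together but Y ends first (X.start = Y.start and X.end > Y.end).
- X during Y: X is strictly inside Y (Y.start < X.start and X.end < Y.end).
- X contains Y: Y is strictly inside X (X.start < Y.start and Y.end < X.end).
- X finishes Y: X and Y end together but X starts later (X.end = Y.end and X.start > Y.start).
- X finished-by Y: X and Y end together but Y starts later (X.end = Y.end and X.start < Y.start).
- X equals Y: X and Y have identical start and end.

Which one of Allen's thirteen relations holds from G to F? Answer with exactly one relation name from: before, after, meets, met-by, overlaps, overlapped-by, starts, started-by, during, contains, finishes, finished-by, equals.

after

G = [t=606, t=675]; F = [t=118, t=597].
Compare endpoints: G.start > F.start, G.start > F.end, G.end > F.start, G.end > F.end.
That pattern is 'after'.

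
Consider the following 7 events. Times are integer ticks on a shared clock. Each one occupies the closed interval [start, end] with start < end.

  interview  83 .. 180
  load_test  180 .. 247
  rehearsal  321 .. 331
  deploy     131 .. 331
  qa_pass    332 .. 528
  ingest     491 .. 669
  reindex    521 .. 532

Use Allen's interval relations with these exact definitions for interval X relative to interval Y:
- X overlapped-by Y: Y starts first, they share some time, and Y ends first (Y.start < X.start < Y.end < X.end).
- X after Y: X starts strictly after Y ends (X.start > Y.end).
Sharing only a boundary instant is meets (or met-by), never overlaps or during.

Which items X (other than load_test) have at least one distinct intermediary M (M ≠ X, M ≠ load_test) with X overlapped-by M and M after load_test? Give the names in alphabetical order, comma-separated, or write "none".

Target load_test = [180, 247].
Intermediaries M with M after load_test: ingest, qa_pass, rehearsal, reindex.
Via ingest — items with X overlapped-by ingest: none.
Via qa_pass — items with X overlapped-by qa_pass: ingest, reindex.
Via rehearsal — items with X overlapped-by rehearsal: none.
Via reindex — items with X overlapped-by reindex: none.
Union: ingest, reindex.

ingest, reindex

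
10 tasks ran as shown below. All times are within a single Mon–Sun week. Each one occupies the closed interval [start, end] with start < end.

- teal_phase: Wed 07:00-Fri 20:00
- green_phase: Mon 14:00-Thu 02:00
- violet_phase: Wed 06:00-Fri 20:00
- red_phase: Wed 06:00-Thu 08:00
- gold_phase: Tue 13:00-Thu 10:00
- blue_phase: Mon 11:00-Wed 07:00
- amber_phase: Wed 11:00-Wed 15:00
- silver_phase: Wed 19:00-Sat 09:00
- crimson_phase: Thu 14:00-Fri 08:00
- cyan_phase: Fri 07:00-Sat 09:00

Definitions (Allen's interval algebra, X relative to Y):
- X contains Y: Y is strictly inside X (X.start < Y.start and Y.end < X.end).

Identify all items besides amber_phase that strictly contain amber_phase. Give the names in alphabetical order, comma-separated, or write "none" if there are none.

gold_phase, green_phase, red_phase, teal_phase, violet_phase

Target amber_phase = [Wed 11:00, Wed 15:00].
blue_phase [Mon 11:00, Wed 07:00] → before → no.
crimson_phase [Thu 14:00, Fri 08:00] → after → no.
cyan_phase [Fri 07:00, Sat 09:00] → after → no.
gold_phase [Tue 13:00, Thu 10:00] → contains → yes.
green_phase [Mon 14:00, Thu 02:00] → contains → yes.
red_phase [Wed 06:00, Thu 08:00] → contains → yes.
silver_phase [Wed 19:00, Sat 09:00] → after → no.
teal_phase [Wed 07:00, Fri 20:00] → contains → yes.
violet_phase [Wed 06:00, Fri 20:00] → contains → yes.
Result: gold_phase, green_phase, red_phase, teal_phase, violet_phase.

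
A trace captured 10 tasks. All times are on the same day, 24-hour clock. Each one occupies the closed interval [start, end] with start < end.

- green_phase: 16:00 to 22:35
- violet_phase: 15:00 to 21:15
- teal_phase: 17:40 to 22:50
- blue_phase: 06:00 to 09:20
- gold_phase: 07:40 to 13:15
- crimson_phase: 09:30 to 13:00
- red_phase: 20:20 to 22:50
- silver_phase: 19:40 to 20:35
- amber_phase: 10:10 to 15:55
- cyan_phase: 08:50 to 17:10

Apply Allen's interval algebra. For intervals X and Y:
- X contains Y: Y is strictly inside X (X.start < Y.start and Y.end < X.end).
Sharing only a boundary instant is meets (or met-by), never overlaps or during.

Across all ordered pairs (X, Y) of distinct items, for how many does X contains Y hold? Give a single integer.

Checking all 90 ordered pairs for relation 'contains'; matching pairs in alphabetical order:
(cyan_phase, amber_phase): cyan_phase contains amber_phase ✓
(cyan_phase, crimson_phase): cyan_phase contains crimson_phase ✓
(gold_phase, crimson_phase): gold_phase contains crimson_phase ✓
(green_phase, silver_phase): green_phase contains silver_phase ✓
(teal_phase, silver_phase): teal_phase contains silver_phase ✓
(violet_phase, silver_phase): violet_phase contains silver_phase ✓
Count: 6.

6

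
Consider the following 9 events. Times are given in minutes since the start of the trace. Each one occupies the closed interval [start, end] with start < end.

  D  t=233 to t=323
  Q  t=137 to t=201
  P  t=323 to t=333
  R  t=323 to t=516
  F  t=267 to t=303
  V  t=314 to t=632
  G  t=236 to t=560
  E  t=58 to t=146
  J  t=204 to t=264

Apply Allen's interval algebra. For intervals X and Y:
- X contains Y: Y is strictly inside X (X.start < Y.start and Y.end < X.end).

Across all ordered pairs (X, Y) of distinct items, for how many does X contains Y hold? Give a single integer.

6

Checking all 72 ordered pairs for relation 'contains'; matching pairs in alphabetical order:
(D, F): D contains F ✓
(G, F): G contains F ✓
(G, P): G contains P ✓
(G, R): G contains R ✓
(V, P): V contains P ✓
(V, R): V contains R ✓
Count: 6.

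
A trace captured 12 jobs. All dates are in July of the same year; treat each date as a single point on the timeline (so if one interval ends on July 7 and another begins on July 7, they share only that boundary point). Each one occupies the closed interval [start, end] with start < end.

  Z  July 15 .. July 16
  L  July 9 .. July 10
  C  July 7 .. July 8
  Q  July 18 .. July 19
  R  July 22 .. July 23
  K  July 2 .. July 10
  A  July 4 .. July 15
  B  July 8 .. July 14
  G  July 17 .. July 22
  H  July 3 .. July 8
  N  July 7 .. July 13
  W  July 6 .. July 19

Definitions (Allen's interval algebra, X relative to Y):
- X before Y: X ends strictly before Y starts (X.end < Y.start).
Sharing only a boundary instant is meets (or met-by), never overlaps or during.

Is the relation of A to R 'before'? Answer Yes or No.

A = [July 4, July 15], R = [July 22, July 23].
Actual relation of A to R: before.
Asked whether 'before' holds → Yes.

Yes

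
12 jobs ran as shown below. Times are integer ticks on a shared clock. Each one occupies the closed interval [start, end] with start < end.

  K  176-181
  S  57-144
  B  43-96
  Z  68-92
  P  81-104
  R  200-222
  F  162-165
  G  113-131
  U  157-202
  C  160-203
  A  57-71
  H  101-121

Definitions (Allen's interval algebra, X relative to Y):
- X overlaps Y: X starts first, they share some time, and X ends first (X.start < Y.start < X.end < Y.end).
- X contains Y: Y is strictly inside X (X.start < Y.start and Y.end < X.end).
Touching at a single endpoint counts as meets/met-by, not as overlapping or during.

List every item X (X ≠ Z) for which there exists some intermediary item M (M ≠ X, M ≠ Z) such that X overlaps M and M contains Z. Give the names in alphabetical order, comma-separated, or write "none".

Target Z = [68, 92].
Intermediaries M with M contains Z: B, S.
Via B — items with X overlaps B: none.
Via S — items with X overlaps S: B.
Union: B.

B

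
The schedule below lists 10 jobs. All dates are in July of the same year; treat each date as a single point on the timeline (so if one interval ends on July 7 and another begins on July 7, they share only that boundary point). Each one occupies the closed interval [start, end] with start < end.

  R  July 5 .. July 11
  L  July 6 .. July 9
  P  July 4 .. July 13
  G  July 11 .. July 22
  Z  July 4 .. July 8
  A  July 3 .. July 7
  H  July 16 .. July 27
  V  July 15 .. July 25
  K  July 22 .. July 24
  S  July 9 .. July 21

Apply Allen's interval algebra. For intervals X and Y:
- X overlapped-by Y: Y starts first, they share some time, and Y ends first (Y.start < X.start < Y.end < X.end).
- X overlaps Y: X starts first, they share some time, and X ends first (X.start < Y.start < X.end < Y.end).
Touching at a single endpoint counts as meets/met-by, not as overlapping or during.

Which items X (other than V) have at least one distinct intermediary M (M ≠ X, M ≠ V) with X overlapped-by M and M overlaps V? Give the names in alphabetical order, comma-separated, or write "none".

Target V = [July 15, July 25].
Intermediaries M with M overlaps V: G, S.
Via G — items with X overlapped-by G: H.
Via S — items with X overlapped-by S: G, H.
Union: G, H.

G, H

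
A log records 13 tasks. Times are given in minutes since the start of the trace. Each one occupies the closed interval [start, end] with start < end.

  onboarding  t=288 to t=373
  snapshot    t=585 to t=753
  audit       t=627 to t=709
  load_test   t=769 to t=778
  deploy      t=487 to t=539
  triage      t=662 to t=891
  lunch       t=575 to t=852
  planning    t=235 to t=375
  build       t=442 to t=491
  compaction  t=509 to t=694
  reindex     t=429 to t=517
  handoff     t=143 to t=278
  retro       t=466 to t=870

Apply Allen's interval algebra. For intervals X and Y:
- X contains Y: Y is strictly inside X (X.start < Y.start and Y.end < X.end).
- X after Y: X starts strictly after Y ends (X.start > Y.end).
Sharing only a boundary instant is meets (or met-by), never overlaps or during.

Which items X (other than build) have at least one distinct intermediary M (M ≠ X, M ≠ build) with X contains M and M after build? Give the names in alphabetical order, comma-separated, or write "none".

lunch, retro, snapshot, triage

Target build = [t=442, t=491].
Intermediaries M with M after build: audit, compaction, load_test, lunch, snapshot, triage.
Via audit — items with X contains audit: lunch, retro, snapshot.
Via compaction — items with X contains compaction: retro.
Via load_test — items with X contains load_test: lunch, retro, triage.
Via lunch — items with X contains lunch: retro.
Via snapshot — items with X contains snapshot: lunch, retro.
Via triage — items with X contains triage: none.
Union: lunch, retro, snapshot, triage.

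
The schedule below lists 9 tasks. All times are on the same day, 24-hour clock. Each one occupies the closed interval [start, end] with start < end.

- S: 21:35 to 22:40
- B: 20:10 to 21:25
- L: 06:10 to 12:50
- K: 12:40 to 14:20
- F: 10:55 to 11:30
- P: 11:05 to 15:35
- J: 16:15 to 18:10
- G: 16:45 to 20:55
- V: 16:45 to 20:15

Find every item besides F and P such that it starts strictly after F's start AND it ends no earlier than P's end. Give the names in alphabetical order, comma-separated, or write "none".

Conditions: its start is strictly after F's start (X.start > 10:55) AND its end is no earlier than P's end (X.end >= 15:35).
B: start 20:10 > 10:55? ✓; end 21:25 >= 15:35? ✓ → yes.
G: start 16:45 > 10:55? ✓; end 20:55 >= 15:35? ✓ → yes.
J: start 16:15 > 10:55? ✓; end 18:10 >= 15:35? ✓ → yes.
K: start 12:40 > 10:55? ✓; end 14:20 >= 15:35? ✗ → no.
L: start 06:10 > 10:55? ✗; end 12:50 >= 15:35? ✗ → no.
S: start 21:35 > 10:55? ✓; end 22:40 >= 15:35? ✓ → yes.
V: start 16:45 > 10:55? ✓; end 20:15 >= 15:35? ✓ → yes.
Result: B, G, J, S, V.

B, G, J, S, V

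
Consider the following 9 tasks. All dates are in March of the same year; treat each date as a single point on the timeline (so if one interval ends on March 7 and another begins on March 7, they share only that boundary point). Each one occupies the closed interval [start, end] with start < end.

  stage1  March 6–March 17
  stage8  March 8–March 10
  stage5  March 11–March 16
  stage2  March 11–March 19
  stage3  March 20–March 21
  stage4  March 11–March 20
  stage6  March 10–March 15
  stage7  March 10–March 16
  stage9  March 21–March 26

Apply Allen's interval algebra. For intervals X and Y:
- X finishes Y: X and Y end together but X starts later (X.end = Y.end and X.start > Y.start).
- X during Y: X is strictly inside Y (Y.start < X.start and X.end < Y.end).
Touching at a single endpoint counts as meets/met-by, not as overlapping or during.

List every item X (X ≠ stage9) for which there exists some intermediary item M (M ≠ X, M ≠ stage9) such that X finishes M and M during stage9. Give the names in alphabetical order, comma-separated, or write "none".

none

Target stage9 = [March 21, March 26].
Intermediaries M with M during stage9: none.
Union: none.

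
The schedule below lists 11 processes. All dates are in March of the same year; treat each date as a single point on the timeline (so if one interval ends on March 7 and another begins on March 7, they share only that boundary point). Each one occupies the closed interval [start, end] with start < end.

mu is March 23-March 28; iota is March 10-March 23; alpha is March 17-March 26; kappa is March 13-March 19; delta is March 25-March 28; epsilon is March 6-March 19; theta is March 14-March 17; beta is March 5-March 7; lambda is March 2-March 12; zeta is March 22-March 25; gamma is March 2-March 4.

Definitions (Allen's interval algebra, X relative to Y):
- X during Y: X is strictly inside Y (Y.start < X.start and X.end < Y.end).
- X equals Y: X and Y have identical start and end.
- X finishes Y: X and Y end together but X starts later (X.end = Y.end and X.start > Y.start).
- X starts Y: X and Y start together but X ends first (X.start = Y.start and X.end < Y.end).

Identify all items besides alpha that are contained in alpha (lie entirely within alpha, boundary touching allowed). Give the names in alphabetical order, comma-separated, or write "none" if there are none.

Target alpha = [March 17, March 26].
beta [March 5, March 7] → before → no.
delta [March 25, March 28] → overlapped-by → no.
epsilon [March 6, March 19] → overlaps → no.
gamma [March 2, March 4] → before → no.
iota [March 10, March 23] → overlaps → no.
kappa [March 13, March 19] → overlaps → no.
lambda [March 2, March 12] → before → no.
mu [March 23, March 28] → overlapped-by → no.
theta [March 14, March 17] → meets → no.
zeta [March 22, March 25] → during → yes.
Result: zeta.

zeta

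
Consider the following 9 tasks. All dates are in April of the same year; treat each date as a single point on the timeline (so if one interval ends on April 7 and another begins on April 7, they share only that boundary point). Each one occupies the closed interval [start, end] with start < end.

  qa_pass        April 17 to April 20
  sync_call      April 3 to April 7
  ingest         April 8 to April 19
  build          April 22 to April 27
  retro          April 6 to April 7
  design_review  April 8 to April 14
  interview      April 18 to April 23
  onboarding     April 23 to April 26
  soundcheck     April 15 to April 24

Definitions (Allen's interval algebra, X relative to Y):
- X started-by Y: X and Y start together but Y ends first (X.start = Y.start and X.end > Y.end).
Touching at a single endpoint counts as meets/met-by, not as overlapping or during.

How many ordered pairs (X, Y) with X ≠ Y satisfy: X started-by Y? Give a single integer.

1

Checking all 72 ordered pairs for relation 'started-by'; matching pairs in alphabetical order:
(ingest, design_review): ingest started-by design_review ✓
Count: 1.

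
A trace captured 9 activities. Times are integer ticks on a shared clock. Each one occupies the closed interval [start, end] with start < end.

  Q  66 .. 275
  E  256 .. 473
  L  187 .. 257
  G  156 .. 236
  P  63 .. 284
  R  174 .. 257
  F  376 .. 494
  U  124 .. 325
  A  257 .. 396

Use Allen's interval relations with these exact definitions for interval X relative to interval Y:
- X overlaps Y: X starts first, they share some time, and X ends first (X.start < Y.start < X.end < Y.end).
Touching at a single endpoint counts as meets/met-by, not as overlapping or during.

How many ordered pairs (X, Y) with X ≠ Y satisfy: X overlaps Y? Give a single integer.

14

Checking all 72 ordered pairs for relation 'overlaps'; matching pairs in alphabetical order:
(A, F): A overlaps F ✓
(E, F): E overlaps F ✓
(G, L): G overlaps L ✓
(G, R): G overlaps R ✓
(L, E): L overlaps E ✓
(P, A): P overlaps A ✓
(P, E): P overlaps E ✓
(P, U): P overlaps U ✓
(Q, A): Q overlaps A ✓
(Q, E): Q overlaps E ✓
(Q, U): Q overlaps U ✓
(R, E): R overlaps E ✓
(U, A): U overlaps A ✓
(U, E): U overlaps E ✓
Count: 14.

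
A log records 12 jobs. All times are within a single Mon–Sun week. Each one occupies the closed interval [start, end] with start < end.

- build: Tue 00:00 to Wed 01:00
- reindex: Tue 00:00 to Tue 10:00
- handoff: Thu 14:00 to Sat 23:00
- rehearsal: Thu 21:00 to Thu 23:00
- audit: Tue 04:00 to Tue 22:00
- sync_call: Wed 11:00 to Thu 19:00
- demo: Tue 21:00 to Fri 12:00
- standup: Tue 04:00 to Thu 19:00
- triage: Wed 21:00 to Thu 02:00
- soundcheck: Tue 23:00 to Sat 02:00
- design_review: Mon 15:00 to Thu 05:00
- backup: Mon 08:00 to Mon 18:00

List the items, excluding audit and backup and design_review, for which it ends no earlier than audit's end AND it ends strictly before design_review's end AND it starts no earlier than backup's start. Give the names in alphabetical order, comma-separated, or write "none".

build, triage

Conditions: its end is no earlier than audit's end (X.end >= Tue 22:00) AND its end is strictly before design_review's end (X.end < Thu 05:00) AND its start is no earlier than backup's start (X.start >= Mon 08:00).
build: end Wed 01:00 >= Tue 22:00? ✓; end Wed 01:00 < Thu 05:00? ✓; start Tue 00:00 >= Mon 08:00? ✓ → yes.
demo: end Fri 12:00 >= Tue 22:00? ✓; end Fri 12:00 < Thu 05:00? ✗; start Tue 21:00 >= Mon 08:00? ✓ → no.
handoff: end Sat 23:00 >= Tue 22:00? ✓; end Sat 23:00 < Thu 05:00? ✗; start Thu 14:00 >= Mon 08:00? ✓ → no.
rehearsal: end Thu 23:00 >= Tue 22:00? ✓; end Thu 23:00 < Thu 05:00? ✗; start Thu 21:00 >= Mon 08:00? ✓ → no.
reindex: end Tue 10:00 >= Tue 22:00? ✗; end Tue 10:00 < Thu 05:00? ✓; start Tue 00:00 >= Mon 08:00? ✓ → no.
soundcheck: end Sat 02:00 >= Tue 22:00? ✓; end Sat 02:00 < Thu 05:00? ✗; start Tue 23:00 >= Mon 08:00? ✓ → no.
standup: end Thu 19:00 >= Tue 22:00? ✓; end Thu 19:00 < Thu 05:00? ✗; start Tue 04:00 >= Mon 08:00? ✓ → no.
sync_call: end Thu 19:00 >= Tue 22:00? ✓; end Thu 19:00 < Thu 05:00? ✗; start Wed 11:00 >= Mon 08:00? ✓ → no.
triage: end Thu 02:00 >= Tue 22:00? ✓; end Thu 02:00 < Thu 05:00? ✓; start Wed 21:00 >= Mon 08:00? ✓ → yes.
Result: build, triage.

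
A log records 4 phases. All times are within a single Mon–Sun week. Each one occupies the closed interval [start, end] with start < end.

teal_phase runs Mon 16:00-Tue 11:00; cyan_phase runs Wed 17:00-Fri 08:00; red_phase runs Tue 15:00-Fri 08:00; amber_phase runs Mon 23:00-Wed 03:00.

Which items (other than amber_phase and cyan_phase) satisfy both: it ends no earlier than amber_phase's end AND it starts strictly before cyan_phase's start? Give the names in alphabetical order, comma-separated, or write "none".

red_phase

Conditions: its end is no earlier than amber_phase's end (X.end >= Wed 03:00) AND its start is strictly before cyan_phase's start (X.start < Wed 17:00).
red_phase: end Fri 08:00 >= Wed 03:00? ✓; start Tue 15:00 < Wed 17:00? ✓ → yes.
teal_phase: end Tue 11:00 >= Wed 03:00? ✗; start Mon 16:00 < Wed 17:00? ✓ → no.
Result: red_phase.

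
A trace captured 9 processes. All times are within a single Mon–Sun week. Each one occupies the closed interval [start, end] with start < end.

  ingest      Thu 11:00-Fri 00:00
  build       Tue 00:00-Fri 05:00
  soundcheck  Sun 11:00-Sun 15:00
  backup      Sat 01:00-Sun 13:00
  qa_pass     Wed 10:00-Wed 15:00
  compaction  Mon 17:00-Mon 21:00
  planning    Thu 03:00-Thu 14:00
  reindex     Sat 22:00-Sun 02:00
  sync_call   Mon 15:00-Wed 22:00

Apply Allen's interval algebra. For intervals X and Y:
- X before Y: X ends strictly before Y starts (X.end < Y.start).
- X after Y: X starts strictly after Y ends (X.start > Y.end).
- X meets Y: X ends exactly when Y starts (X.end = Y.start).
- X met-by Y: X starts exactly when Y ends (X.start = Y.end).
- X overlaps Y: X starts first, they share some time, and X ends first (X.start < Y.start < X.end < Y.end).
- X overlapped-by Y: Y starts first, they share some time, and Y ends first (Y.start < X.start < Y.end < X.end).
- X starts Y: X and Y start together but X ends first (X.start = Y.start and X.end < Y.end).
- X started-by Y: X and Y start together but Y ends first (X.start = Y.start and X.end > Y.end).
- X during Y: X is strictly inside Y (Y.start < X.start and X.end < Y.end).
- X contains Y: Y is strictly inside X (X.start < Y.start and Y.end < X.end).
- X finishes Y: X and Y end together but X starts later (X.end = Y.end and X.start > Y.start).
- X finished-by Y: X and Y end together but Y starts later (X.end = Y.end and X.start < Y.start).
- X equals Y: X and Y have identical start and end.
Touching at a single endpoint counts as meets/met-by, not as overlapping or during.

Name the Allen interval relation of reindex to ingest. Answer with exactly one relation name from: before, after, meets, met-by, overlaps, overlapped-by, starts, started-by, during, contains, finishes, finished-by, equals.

after

reindex = [Sat 22:00, Sun 02:00]; ingest = [Thu 11:00, Fri 00:00].
Compare endpoints: reindex.start > ingest.start, reindex.start > ingest.end, reindex.end > ingest.start, reindex.end > ingest.end.
That pattern is 'after'.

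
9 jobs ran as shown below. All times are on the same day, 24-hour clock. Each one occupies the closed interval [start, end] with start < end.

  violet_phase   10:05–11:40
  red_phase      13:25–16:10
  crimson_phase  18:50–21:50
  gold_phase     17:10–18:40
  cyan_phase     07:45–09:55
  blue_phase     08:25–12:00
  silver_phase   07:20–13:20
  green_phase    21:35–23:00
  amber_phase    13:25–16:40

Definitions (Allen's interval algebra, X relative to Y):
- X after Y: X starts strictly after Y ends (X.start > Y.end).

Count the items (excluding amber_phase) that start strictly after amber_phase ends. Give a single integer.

Target amber_phase = [13:25, 16:40].
blue_phase [08:25, 12:00] → before → no.
crimson_phase [18:50, 21:50] → after → counts.
cyan_phase [07:45, 09:55] → before → no.
gold_phase [17:10, 18:40] → after → counts.
green_phase [21:35, 23:00] → after → counts.
red_phase [13:25, 16:10] → starts → no.
silver_phase [07:20, 13:20] → before → no.
violet_phase [10:05, 11:40] → before → no.
Total: 3.

3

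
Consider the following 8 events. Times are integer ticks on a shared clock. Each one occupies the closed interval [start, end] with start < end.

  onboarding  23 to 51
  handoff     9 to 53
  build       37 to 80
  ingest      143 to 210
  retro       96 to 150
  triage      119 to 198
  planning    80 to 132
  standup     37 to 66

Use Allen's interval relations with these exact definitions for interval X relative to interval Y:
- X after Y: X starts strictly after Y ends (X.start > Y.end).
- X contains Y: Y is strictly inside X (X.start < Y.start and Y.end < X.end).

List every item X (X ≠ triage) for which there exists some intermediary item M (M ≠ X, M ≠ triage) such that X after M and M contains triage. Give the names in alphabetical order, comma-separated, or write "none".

Target triage = [119, 198].
Intermediaries M with M contains triage: none.
Union: none.

none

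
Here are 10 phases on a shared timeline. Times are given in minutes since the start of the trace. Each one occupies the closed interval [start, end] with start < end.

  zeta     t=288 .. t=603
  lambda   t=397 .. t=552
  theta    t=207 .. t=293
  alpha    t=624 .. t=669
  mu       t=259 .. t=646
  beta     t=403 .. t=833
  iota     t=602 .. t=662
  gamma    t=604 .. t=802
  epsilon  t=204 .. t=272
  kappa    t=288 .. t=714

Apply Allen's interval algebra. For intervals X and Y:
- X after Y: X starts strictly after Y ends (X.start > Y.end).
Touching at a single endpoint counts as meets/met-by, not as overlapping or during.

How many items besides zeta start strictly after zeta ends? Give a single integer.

2

Target zeta = [t=288, t=603].
alpha [t=624, t=669] → after → counts.
beta [t=403, t=833] → overlapped-by → no.
epsilon [t=204, t=272] → before → no.
gamma [t=604, t=802] → after → counts.
iota [t=602, t=662] → overlapped-by → no.
kappa [t=288, t=714] → started-by → no.
lambda [t=397, t=552] → during → no.
mu [t=259, t=646] → contains → no.
theta [t=207, t=293] → overlaps → no.
Total: 2.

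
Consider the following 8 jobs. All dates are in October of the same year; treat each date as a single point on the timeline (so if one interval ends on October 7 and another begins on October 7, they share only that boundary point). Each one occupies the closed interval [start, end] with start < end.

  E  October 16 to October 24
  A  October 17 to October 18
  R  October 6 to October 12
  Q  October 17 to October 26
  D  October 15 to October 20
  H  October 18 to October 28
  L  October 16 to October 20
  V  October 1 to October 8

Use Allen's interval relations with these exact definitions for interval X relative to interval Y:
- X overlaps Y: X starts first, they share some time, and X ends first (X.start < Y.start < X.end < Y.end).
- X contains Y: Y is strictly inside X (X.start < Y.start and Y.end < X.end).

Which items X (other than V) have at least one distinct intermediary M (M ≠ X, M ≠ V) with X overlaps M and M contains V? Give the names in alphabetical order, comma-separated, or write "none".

none

Target V = [October 1, October 8].
Intermediaries M with M contains V: none.
Union: none.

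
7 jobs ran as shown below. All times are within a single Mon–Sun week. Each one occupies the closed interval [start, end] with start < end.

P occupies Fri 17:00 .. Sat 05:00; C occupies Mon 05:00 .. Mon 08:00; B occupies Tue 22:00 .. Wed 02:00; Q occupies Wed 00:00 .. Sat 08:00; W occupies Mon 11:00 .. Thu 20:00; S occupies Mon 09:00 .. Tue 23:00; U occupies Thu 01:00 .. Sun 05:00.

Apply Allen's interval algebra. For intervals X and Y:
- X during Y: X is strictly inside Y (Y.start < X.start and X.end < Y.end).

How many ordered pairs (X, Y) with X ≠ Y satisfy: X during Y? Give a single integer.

Checking all 42 ordered pairs for relation 'during'; matching pairs in alphabetical order:
(B, W): B during W ✓
(P, Q): P during Q ✓
(P, U): P during U ✓
Count: 3.

3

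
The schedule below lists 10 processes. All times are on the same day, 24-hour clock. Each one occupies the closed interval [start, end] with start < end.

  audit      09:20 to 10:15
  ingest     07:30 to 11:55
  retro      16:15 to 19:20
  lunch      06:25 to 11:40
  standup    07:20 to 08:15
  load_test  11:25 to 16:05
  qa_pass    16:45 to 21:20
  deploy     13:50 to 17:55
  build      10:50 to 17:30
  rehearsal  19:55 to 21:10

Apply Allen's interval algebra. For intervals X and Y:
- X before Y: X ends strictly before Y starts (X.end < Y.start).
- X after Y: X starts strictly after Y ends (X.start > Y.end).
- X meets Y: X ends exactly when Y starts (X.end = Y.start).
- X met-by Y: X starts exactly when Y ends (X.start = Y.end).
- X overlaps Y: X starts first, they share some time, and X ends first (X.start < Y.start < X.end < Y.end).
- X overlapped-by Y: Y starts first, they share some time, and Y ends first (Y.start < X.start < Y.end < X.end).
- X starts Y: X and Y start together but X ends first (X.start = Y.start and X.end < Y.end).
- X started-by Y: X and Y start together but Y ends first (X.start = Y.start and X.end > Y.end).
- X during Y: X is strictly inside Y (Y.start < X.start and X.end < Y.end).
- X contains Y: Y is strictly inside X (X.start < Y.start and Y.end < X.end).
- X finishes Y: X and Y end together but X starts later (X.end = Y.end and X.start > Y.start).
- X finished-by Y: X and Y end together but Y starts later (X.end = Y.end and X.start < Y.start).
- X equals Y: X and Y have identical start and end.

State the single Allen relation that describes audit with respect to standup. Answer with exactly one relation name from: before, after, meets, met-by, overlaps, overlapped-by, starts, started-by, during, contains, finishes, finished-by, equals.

audit = [09:20, 10:15]; standup = [07:20, 08:15].
Compare endpoints: audit.start > standup.start, audit.start > standup.end, audit.end > standup.start, audit.end > standup.end.
That pattern is 'after'.

after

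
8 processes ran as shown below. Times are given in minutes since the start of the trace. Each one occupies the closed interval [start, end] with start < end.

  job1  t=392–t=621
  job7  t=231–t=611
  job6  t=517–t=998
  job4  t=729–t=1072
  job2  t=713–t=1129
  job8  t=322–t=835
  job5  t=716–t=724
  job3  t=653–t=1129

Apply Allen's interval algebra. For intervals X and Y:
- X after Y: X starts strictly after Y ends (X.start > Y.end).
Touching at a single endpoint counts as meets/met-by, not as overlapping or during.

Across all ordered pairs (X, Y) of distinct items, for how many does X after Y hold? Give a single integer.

9

Checking all 56 ordered pairs for relation 'after'; matching pairs in alphabetical order:
(job2, job1): job2 after job1 ✓
(job2, job7): job2 after job7 ✓
(job3, job1): job3 after job1 ✓
(job3, job7): job3 after job7 ✓
(job4, job1): job4 after job1 ✓
(job4, job5): job4 after job5 ✓
(job4, job7): job4 after job7 ✓
(job5, job1): job5 after job1 ✓
(job5, job7): job5 after job7 ✓
Count: 9.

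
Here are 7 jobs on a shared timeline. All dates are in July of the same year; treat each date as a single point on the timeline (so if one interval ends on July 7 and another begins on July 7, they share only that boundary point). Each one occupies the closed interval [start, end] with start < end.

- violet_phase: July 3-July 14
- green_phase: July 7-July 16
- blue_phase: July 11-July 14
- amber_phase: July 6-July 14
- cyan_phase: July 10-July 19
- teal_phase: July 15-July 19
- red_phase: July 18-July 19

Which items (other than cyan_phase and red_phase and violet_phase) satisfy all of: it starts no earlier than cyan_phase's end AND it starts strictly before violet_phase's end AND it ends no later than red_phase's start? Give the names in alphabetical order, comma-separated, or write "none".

Conditions: its start is no earlier than cyan_phase's end (X.start >= July 19) AND its start is strictly before violet_phase's end (X.start < July 14) AND its end is no later than red_phase's start (X.end <= July 18).
amber_phase: start July 6 >= July 19? ✗; start July 6 < July 14? ✓; end July 14 <= July 18? ✓ → no.
blue_phase: start July 11 >= July 19? ✗; start July 11 < July 14? ✓; end July 14 <= July 18? ✓ → no.
green_phase: start July 7 >= July 19? ✗; start July 7 < July 14? ✓; end July 16 <= July 18? ✓ → no.
teal_phase: start July 15 >= July 19? ✗; start July 15 < July 14? ✗; end July 19 <= July 18? ✗ → no.
Result: none.

none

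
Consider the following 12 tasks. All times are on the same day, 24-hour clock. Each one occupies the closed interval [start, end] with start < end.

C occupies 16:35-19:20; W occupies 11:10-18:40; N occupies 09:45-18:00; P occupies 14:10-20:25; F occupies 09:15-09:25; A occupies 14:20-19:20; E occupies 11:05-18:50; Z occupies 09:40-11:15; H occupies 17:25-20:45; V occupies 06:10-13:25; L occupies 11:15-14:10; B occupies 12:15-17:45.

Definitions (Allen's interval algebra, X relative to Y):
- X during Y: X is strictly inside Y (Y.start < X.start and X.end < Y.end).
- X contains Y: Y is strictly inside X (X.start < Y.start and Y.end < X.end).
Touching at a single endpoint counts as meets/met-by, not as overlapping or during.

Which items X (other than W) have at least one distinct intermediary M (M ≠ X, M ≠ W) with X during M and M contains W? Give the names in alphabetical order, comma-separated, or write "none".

B, L

Target W = [11:10, 18:40].
Intermediaries M with M contains W: E.
Via E — items with X during E: B, L.
Union: B, L.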